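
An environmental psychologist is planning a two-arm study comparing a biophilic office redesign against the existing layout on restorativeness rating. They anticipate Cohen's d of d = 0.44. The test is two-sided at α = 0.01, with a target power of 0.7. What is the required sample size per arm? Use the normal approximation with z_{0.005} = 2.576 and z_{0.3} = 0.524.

For two independent groups with equal n: n = 2·((z_{α/2} + z_β) / d)².
z_{α/2} + z_β = 2.576 + 0.524 = 3.100.
n = 2 × (3.100 / 0.44)² = 2 × 7.045² = 2 × 49.64 = 99.3.
Round up to the next whole participant.

n = 100 per group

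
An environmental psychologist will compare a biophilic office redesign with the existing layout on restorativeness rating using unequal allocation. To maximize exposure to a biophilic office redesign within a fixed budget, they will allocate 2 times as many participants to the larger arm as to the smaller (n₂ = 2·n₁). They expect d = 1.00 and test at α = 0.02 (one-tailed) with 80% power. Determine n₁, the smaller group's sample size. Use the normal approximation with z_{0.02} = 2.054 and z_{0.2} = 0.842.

With allocation ratio k = n₂/n₁ = 2, Var(x̄₁−x̄₂) = σ²(1/n₁ + 1/(k·n₁)) = σ²·(k+1)/(k·n₁).
So n₁ = (1 + 1/k)·((z_{α} + z_β)/d)² = 1.500 × (2.896/1.00)².
n₁ = 1.500 × 8.39 = 12.6.
Round up: n₁ = 13, giving n₂ = 2 × 13 = 26.

n₁ = 13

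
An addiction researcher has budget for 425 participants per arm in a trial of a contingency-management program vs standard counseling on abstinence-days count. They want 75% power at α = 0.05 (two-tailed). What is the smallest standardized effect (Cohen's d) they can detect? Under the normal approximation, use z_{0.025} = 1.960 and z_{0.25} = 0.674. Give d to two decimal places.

For two independent groups of n = 425 each: d_min = (z_{α/2} + z_β)·√(2/n).
z-sum = 1.960 + 0.674 = 2.634.
d_min = 2.634 × √(2/425) = 2.634 × 0.0686 = 0.181.

d_min ≈ 0.18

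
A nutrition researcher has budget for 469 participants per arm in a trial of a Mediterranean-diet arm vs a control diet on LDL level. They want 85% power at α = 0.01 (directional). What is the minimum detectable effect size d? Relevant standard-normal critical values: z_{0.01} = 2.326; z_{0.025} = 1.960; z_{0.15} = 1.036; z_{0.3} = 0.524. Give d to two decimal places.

d_min ≈ 0.22

For two independent groups of n = 469 each: d_min = (z_{α} + z_β)·√(2/n).
z-sum = 2.326 + 1.036 = 3.362.
d_min = 3.362 × √(2/469) = 3.362 × 0.0653 = 0.220.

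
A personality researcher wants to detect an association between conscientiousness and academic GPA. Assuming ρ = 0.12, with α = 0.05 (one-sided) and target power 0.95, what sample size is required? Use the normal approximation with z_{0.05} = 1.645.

n = 748

Fisher's z: C = ½·ln((1+r)/(1−r)) = ½·ln(1.2727) = 0.1206.
n = ((z_{α} + z_β)/C)² + 3.
(1.645 + 1.645) / 0.1206 = 3.290 / 0.1206 = 27.280.
n = 27.280² + 3 = 744.21 + 3 = 747.2.
Round up.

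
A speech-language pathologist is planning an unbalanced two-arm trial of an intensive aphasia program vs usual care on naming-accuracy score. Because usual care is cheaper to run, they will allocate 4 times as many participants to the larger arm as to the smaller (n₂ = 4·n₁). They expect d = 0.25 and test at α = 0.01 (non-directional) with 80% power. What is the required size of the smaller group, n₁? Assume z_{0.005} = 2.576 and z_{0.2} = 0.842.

n₁ = 234

With allocation ratio k = n₂/n₁ = 4, Var(x̄₁−x̄₂) = σ²(1/n₁ + 1/(k·n₁)) = σ²·(k+1)/(k·n₁).
So n₁ = (1 + 1/k)·((z_{α/2} + z_β)/d)² = 1.250 × (3.418/0.25)².
n₁ = 1.250 × 186.92 = 233.7.
Round up: n₁ = 234, giving n₂ = 4 × 234 = 936.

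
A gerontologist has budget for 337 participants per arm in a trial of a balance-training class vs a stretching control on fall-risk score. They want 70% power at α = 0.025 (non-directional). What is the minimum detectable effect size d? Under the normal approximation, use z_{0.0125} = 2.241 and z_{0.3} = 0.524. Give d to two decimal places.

For two independent groups of n = 337 each: d_min = (z_{α/2} + z_β)·√(2/n).
z-sum = 2.241 + 0.524 = 2.765.
d_min = 2.765 × √(2/337) = 2.765 × 0.0770 = 0.213.

d_min ≈ 0.21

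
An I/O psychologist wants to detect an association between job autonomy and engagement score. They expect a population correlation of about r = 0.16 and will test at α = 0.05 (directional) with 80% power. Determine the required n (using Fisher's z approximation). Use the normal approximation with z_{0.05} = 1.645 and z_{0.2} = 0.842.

Fisher's z: C = ½·ln((1+r)/(1−r)) = ½·ln(1.3810) = 0.1614.
n = ((z_{α} + z_β)/C)² + 3.
(1.645 + 0.842) / 0.1614 = 2.487 / 0.1614 = 15.409.
n = 15.409² + 3 = 237.43 + 3 = 240.4.
Round up.

n = 241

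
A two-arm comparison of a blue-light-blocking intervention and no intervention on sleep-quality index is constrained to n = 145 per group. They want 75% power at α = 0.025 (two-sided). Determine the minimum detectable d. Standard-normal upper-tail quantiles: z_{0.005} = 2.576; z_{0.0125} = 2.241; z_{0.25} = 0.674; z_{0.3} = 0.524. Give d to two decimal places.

For two independent groups of n = 145 each: d_min = (z_{α/2} + z_β)·√(2/n).
z-sum = 2.241 + 0.674 = 2.915.
d_min = 2.915 × √(2/145) = 2.915 × 0.1174 = 0.342.

d_min ≈ 0.34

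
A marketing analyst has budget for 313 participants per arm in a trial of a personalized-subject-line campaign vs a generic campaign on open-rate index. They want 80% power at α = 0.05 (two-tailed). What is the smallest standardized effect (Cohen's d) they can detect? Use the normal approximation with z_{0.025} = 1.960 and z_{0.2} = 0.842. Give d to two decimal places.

d_min ≈ 0.22

For two independent groups of n = 313 each: d_min = (z_{α/2} + z_β)·√(2/n).
z-sum = 1.960 + 0.842 = 2.802.
d_min = 2.802 × √(2/313) = 2.802 × 0.0799 = 0.224.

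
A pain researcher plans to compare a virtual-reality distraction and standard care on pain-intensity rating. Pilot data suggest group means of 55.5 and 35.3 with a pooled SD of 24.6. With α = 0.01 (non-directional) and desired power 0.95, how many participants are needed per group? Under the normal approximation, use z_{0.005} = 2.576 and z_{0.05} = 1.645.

Cohen's d = |M₁ − M₂| / SD_pooled = |55.5 − 35.3| / 24.6 = 20.2 / 24.6 = 0.821.
For two independent groups with equal n: n = 2·((z_{α/2} + z_β) / d)².
z_{α/2} + z_β = 2.576 + 1.645 = 4.221.
n = 2 × (4.221 / 0.821)² = 2 × 5.141² = 2 × 26.43 = 52.9.
Round up to the next whole participant.

n = 53 per group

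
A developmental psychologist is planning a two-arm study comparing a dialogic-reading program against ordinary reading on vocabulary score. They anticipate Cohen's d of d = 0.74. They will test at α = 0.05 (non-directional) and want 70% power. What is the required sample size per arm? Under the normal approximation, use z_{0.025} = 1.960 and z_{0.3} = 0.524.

n = 23 per group

For two independent groups with equal n: n = 2·((z_{α/2} + z_β) / d)².
z_{α/2} + z_β = 1.960 + 0.524 = 2.484.
n = 2 × (2.484 / 0.74)² = 2 × 3.357² = 2 × 11.27 = 22.5.
Round up to the next whole participant.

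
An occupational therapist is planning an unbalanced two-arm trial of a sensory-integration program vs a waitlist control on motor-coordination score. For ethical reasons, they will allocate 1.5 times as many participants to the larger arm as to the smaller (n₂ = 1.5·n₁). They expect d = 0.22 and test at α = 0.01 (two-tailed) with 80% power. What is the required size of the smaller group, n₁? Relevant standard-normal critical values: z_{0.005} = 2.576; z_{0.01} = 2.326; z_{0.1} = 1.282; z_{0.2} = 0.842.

With allocation ratio k = n₂/n₁ = 1.5, Var(x̄₁−x̄₂) = σ²(1/n₁ + 1/(k·n₁)) = σ²·(k+1)/(k·n₁).
So n₁ = (1 + 1/k)·((z_{α/2} + z_β)/d)² = 1.667 × (3.418/0.22)².
n₁ = 1.667 × 241.38 = 402.3.
Round up: n₁ = 403, giving n₂ = ⌈1.5 × 403⌉ = ⌈604.5⌉ = 605.

n₁ = 403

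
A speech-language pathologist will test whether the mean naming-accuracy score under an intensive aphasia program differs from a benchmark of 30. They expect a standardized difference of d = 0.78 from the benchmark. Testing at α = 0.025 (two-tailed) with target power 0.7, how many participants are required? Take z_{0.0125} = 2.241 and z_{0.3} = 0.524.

For a one-sample test: n = ((z_{α/2} + z_β) / d)².
z_{α/2} + z_β = 2.241 + 0.524 = 2.765.
n = (2.765 / 0.78)² = 3.545² = 12.57.
Round up.

n = 13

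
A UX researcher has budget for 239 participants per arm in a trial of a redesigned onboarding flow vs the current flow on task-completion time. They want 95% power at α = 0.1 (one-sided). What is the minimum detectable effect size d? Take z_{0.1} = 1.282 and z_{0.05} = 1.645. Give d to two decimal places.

d_min ≈ 0.27

For two independent groups of n = 239 each: d_min = (z_{α} + z_β)·√(2/n).
z-sum = 1.282 + 1.645 = 2.927.
d_min = 2.927 × √(2/239) = 2.927 × 0.0915 = 0.268.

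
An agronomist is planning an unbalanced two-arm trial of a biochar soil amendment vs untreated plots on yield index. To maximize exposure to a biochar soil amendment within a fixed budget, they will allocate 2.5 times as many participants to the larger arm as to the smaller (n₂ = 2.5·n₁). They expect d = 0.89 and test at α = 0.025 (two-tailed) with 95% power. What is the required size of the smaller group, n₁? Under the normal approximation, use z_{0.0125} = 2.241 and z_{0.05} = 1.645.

With allocation ratio k = n₂/n₁ = 2.5, Var(x̄₁−x̄₂) = σ²(1/n₁ + 1/(k·n₁)) = σ²·(k+1)/(k·n₁).
So n₁ = (1 + 1/k)·((z_{α/2} + z_β)/d)² = 1.400 × (3.886/0.89)².
n₁ = 1.400 × 19.06 = 26.7.
Round up: n₁ = 27, giving n₂ = ⌈2.5 × 27⌉ = ⌈67.5⌉ = 68.

n₁ = 27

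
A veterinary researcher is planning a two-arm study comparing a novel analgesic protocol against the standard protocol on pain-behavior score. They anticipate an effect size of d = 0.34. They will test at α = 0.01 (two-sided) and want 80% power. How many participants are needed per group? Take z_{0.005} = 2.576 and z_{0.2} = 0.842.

n = 203 per group

For two independent groups with equal n: n = 2·((z_{α/2} + z_β) / d)².
z_{α/2} + z_β = 2.576 + 0.842 = 3.418.
n = 2 × (3.418 / 0.34)² = 2 × 10.053² = 2 × 101.06 = 202.1.
Round up to the next whole participant.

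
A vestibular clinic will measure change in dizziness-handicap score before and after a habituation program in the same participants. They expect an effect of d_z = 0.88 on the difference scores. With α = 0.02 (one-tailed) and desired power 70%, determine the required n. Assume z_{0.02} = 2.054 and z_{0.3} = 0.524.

n = 9 pairs

For a paired (one-sample on differences) test: n = ((z_{α} + z_β) / d)².
z_{α} + z_β = 2.054 + 0.524 = 2.578.
n = (2.578 / 0.88)² = 2.930² = 8.58.
Round up.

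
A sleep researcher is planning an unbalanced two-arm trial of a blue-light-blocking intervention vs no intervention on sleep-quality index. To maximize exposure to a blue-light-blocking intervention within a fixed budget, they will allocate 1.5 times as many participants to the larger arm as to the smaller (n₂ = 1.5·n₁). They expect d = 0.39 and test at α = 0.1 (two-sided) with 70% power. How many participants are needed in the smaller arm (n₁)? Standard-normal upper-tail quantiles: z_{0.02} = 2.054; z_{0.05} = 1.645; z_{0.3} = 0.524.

n₁ = 52

With allocation ratio k = n₂/n₁ = 1.5, Var(x̄₁−x̄₂) = σ²(1/n₁ + 1/(k·n₁)) = σ²·(k+1)/(k·n₁).
So n₁ = (1 + 1/k)·((z_{α/2} + z_β)/d)² = 1.667 × (2.169/0.39)².
n₁ = 1.667 × 30.93 = 51.6.
Round up: n₁ = 52, giving n₂ = 1.5 × 52 = 78.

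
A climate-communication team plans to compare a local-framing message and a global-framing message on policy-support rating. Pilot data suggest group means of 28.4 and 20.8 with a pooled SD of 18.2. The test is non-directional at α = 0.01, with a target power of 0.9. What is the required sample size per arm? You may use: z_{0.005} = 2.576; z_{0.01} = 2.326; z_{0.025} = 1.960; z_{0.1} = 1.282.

n = 171 per group

Cohen's d = |M₁ − M₂| / SD_pooled = |28.4 − 20.8| / 18.2 = 7.6 / 18.2 = 0.418.
For two independent groups with equal n: n = 2·((z_{α/2} + z_β) / d)².
z_{α/2} + z_β = 2.576 + 1.282 = 3.858.
n = 2 × (3.858 / 0.418)² = 2 × 9.230² = 2 × 85.19 = 170.4.
Round up to the next whole participant.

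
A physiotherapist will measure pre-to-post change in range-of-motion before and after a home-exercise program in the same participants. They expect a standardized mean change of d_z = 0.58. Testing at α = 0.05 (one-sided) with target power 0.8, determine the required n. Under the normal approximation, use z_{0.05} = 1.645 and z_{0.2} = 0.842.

n = 19 pairs

For a paired (one-sample on differences) test: n = ((z_{α} + z_β) / d)².
z_{α} + z_β = 1.645 + 0.842 = 2.487.
n = (2.487 / 0.58)² = 4.288² = 18.39.
Round up.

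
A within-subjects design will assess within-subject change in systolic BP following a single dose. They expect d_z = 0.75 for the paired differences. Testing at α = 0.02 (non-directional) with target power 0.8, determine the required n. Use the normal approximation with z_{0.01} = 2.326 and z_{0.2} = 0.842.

For a paired (one-sample on differences) test: n = ((z_{α/2} + z_β) / d)².
z_{α/2} + z_β = 2.326 + 0.842 = 3.168.
n = (3.168 / 0.75)² = 4.224² = 17.84.
Round up.

n = 18 pairs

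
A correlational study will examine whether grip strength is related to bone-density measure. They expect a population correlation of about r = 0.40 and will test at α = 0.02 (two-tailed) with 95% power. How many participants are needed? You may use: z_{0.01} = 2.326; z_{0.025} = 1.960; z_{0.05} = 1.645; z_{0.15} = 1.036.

n = 91

Fisher's z: C = ½·ln((1+r)/(1−r)) = ½·ln(2.3333) = 0.4236.
n = ((z_{α/2} + z_β)/C)² + 3.
(2.326 + 1.645) / 0.4236 = 3.971 / 0.4236 = 9.374.
n = 9.374² + 3 = 87.88 + 3 = 90.9.
Round up.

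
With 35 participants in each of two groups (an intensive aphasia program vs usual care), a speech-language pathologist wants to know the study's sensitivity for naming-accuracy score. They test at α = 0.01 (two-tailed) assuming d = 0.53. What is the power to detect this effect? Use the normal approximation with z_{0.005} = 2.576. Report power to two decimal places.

For two equal groups, power = Φ(d·√(n/2) − z_{α/2}).
d·√(n/2) = 0.53 × √(35/2) = 0.53 × 4.183 = 2.217.
z_β = 2.217 − 2.576 = -0.359.
Power = Φ(-0.359) = 0.360.

power ≈ 0.36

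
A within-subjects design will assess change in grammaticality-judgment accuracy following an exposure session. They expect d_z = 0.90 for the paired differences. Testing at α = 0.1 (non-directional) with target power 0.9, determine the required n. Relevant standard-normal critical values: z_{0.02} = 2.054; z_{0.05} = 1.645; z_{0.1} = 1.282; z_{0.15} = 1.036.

n = 11 pairs

For a paired (one-sample on differences) test: n = ((z_{α/2} + z_β) / d)².
z_{α/2} + z_β = 1.645 + 1.282 = 2.927.
n = (2.927 / 0.90)² = 3.252² = 10.58.
Round up.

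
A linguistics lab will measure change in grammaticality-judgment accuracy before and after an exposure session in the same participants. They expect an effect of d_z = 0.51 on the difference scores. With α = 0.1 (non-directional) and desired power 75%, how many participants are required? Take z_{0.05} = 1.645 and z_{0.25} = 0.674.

For a paired (one-sample on differences) test: n = ((z_{α/2} + z_β) / d)².
z_{α/2} + z_β = 1.645 + 0.674 = 2.319.
n = (2.319 / 0.51)² = 4.547² = 20.68.
Round up.

n = 21 pairs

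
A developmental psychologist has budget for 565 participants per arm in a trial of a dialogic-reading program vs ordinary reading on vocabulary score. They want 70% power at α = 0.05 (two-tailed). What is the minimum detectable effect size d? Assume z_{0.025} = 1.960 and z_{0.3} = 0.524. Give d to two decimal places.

d_min ≈ 0.15

For two independent groups of n = 565 each: d_min = (z_{α/2} + z_β)·√(2/n).
z-sum = 1.960 + 0.524 = 2.484.
d_min = 2.484 × √(2/565) = 2.484 × 0.0595 = 0.148.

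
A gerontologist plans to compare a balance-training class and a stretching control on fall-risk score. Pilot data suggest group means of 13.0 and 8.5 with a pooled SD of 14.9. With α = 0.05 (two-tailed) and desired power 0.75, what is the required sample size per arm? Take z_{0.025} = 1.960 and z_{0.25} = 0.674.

Cohen's d = |M₁ − M₂| / SD_pooled = |13.0 − 8.5| / 14.9 = 4.5 / 14.9 = 0.302.
For two independent groups with equal n: n = 2·((z_{α/2} + z_β) / d)².
z_{α/2} + z_β = 1.960 + 0.674 = 2.634.
n = 2 × (2.634 / 0.302)² = 2 × 8.722² = 2 × 76.07 = 152.1.
Round up to the next whole participant.

n = 153 per group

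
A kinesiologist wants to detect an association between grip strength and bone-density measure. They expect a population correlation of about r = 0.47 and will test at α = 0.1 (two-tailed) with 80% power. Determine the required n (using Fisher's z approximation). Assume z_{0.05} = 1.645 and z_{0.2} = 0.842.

Fisher's z: C = ½·ln((1+r)/(1−r)) = ½·ln(2.7736) = 0.5101.
n = ((z_{α/2} + z_β)/C)² + 3.
(1.645 + 0.842) / 0.5101 = 2.487 / 0.5101 = 4.876.
n = 4.876² + 3 = 23.77 + 3 = 26.8.
Round up.

n = 27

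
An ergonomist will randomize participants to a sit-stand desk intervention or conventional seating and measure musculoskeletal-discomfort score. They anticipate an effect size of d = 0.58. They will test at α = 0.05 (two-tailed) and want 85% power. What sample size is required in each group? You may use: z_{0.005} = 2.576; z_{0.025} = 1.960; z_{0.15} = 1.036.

For two independent groups with equal n: n = 2·((z_{α/2} + z_β) / d)².
z_{α/2} + z_β = 1.960 + 1.036 = 2.996.
n = 2 × (2.996 / 0.58)² = 2 × 5.166² = 2 × 26.68 = 53.4.
Round up to the next whole participant.

n = 54 per group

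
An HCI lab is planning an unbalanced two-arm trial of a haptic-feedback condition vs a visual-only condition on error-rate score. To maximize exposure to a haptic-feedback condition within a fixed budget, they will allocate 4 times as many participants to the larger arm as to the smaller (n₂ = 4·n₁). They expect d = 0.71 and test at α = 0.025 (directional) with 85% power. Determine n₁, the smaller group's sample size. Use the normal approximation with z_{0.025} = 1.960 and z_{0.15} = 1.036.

n₁ = 23

With allocation ratio k = n₂/n₁ = 4, Var(x̄₁−x̄₂) = σ²(1/n₁ + 1/(k·n₁)) = σ²·(k+1)/(k·n₁).
So n₁ = (1 + 1/k)·((z_{α} + z_β)/d)² = 1.250 × (2.996/0.71)².
n₁ = 1.250 × 17.81 = 22.3.
Round up: n₁ = 23, giving n₂ = 4 × 23 = 92.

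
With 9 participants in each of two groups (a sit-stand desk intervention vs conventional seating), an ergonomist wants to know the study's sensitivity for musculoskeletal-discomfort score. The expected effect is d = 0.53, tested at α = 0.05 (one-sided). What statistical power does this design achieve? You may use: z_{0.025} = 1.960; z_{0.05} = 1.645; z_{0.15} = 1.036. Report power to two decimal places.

For two equal groups, power = Φ(d·√(n/2) − z_{α}).
d·√(n/2) = 0.53 × √(9/2) = 0.53 × 2.121 = 1.124.
z_β = 1.124 − 1.645 = -0.521.
Power = Φ(-0.521) = 0.301.

power ≈ 0.30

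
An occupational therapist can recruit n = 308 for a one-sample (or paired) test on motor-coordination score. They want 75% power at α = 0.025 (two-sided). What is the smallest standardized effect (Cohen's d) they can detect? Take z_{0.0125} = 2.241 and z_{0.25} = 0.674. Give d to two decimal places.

For a single sample (or paired design) of n = 308: d_min = (z_{α/2} + z_β)/√n.
z-sum = 2.241 + 0.674 = 2.915.
d_min = 2.915 / √308 = 2.915 / 17.550 = 0.166.

d_min ≈ 0.17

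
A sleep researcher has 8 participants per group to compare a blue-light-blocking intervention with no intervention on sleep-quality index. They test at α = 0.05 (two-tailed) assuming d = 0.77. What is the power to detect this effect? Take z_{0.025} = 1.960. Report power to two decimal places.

power ≈ 0.34

For two equal groups, power = Φ(d·√(n/2) − z_{α/2}).
d·√(n/2) = 0.77 × √(8/2) = 0.77 × 2.000 = 1.540.
z_β = 1.540 − 1.960 = -0.420.
Power = Φ(-0.420) = 0.337.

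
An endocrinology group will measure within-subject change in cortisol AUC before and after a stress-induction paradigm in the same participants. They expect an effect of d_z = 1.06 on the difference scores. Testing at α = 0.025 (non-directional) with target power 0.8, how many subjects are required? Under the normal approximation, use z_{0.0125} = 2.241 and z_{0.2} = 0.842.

n = 9 pairs

For a paired (one-sample on differences) test: n = ((z_{α/2} + z_β) / d)².
z_{α/2} + z_β = 2.241 + 0.842 = 3.083.
n = (3.083 / 1.06)² = 2.908² = 8.46.
Round up.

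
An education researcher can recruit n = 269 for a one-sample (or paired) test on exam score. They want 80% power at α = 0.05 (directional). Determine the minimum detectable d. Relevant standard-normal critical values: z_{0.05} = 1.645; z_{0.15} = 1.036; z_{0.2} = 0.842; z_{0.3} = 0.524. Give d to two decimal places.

d_min ≈ 0.15

For a single sample (or paired design) of n = 269: d_min = (z_{α} + z_β)/√n.
z-sum = 1.645 + 0.842 = 2.487.
d_min = 2.487 / √269 = 2.487 / 16.401 = 0.152.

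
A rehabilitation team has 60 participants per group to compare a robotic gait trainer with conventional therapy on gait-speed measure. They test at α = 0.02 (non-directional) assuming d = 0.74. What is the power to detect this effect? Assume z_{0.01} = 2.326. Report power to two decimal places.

power ≈ 0.96

For two equal groups, power = Φ(d·√(n/2) − z_{α/2}).
d·√(n/2) = 0.74 × √(60/2) = 0.74 × 5.477 = 4.053.
z_β = 4.053 − 2.326 = 1.727.
Power = Φ(1.727) = 0.958.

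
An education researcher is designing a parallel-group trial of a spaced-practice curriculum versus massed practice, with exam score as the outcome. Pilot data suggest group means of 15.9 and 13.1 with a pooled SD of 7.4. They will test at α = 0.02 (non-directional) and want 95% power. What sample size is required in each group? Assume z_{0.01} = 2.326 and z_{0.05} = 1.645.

Cohen's d = |M₁ − M₂| / SD_pooled = |15.9 − 13.1| / 7.4 = 2.8 / 7.4 = 0.378.
For two independent groups with equal n: n = 2·((z_{α/2} + z_β) / d)².
z_{α/2} + z_β = 2.326 + 1.645 = 3.971.
n = 2 × (3.971 / 0.378)² = 2 × 10.505² = 2 × 110.36 = 220.7.
Round up to the next whole participant.

n = 221 per group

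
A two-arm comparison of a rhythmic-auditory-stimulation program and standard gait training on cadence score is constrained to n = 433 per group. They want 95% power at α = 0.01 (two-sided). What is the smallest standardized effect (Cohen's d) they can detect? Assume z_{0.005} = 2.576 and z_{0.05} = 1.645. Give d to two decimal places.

d_min ≈ 0.29

For two independent groups of n = 433 each: d_min = (z_{α/2} + z_β)·√(2/n).
z-sum = 2.576 + 1.645 = 4.221.
d_min = 4.221 × √(2/433) = 4.221 × 0.0680 = 0.287.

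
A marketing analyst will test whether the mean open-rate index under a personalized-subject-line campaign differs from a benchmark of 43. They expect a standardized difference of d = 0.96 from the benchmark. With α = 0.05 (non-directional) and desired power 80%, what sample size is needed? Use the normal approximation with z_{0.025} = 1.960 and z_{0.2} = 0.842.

n = 9

For a one-sample test: n = ((z_{α/2} + z_β) / d)².
z_{α/2} + z_β = 1.960 + 0.842 = 2.802.
n = (2.802 / 0.96)² = 2.919² = 8.52.
Round up.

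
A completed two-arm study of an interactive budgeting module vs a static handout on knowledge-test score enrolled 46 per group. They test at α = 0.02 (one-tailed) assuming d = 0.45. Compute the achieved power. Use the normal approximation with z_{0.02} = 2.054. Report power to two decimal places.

power ≈ 0.54

For two equal groups, power = Φ(d·√(n/2) − z_{α}).
d·√(n/2) = 0.45 × √(46/2) = 0.45 × 4.796 = 2.158.
z_β = 2.158 − 2.054 = 0.104.
Power = Φ(0.104) = 0.541.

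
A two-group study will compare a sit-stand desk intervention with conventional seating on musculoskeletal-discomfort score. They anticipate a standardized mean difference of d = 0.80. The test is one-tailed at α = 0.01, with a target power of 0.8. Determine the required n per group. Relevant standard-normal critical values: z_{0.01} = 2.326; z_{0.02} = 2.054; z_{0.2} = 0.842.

n = 32 per group

For two independent groups with equal n: n = 2·((z_{α} + z_β) / d)².
z_{α} + z_β = 2.326 + 0.842 = 3.168.
n = 2 × (3.168 / 0.80)² = 2 × 3.960² = 2 × 15.68 = 31.4.
Round up to the next whole participant.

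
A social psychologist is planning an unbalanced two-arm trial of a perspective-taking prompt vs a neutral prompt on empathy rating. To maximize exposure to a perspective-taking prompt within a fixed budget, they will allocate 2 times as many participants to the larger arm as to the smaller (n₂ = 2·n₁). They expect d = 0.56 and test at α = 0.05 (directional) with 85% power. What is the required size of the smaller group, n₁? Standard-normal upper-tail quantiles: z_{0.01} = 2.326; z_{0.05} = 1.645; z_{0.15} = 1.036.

With allocation ratio k = n₂/n₁ = 2, Var(x̄₁−x̄₂) = σ²(1/n₁ + 1/(k·n₁)) = σ²·(k+1)/(k·n₁).
So n₁ = (1 + 1/k)·((z_{α} + z_β)/d)² = 1.500 × (2.681/0.56)².
n₁ = 1.500 × 22.92 = 34.4.
Round up: n₁ = 35, giving n₂ = 2 × 35 = 70.

n₁ = 35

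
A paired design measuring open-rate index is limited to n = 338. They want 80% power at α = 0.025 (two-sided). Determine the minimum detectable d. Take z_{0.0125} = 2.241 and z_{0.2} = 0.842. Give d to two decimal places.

d_min ≈ 0.17

For a single sample (or paired design) of n = 338: d_min = (z_{α/2} + z_β)/√n.
z-sum = 2.241 + 0.842 = 3.083.
d_min = 3.083 / √338 = 3.083 / 18.385 = 0.168.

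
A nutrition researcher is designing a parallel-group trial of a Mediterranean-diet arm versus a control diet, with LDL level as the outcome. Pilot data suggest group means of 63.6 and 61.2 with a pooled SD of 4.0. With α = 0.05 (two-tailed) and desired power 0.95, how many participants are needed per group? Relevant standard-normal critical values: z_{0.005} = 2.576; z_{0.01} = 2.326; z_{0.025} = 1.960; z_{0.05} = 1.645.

n = 73 per group

Cohen's d = |M₁ − M₂| / SD_pooled = |63.6 − 61.2| / 4.0 = 2.4 / 4.0 = 0.600.
For two independent groups with equal n: n = 2·((z_{α/2} + z_β) / d)².
z_{α/2} + z_β = 1.960 + 1.645 = 3.605.
n = 2 × (3.605 / 0.600)² = 2 × 6.008² = 2 × 36.10 = 72.2.
Round up to the next whole participant.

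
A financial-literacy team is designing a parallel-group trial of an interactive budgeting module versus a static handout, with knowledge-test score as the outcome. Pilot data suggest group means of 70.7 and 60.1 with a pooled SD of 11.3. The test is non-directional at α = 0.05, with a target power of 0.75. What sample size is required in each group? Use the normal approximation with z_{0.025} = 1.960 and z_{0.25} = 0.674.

Cohen's d = |M₁ − M₂| / SD_pooled = |70.7 − 60.1| / 11.3 = 10.6 / 11.3 = 0.938.
For two independent groups with equal n: n = 2·((z_{α/2} + z_β) / d)².
z_{α/2} + z_β = 1.960 + 0.674 = 2.634.
n = 2 × (2.634 / 0.938)² = 2 × 2.808² = 2 × 7.89 = 15.8.
Round up to the next whole participant.

n = 16 per group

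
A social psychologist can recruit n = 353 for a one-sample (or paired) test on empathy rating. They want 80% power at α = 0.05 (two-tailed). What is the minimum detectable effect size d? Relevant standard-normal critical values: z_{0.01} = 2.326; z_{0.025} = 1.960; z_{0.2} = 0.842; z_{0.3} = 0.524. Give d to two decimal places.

For a single sample (or paired design) of n = 353: d_min = (z_{α/2} + z_β)/√n.
z-sum = 1.960 + 0.842 = 2.802.
d_min = 2.802 / √353 = 2.802 / 18.788 = 0.149.

d_min ≈ 0.15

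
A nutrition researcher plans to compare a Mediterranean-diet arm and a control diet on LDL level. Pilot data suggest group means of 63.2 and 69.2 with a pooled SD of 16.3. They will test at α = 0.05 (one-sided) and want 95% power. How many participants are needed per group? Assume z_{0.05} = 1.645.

n = 160 per group

Cohen's d = |M₁ − M₂| / SD_pooled = |63.2 − 69.2| / 16.3 = 6.0 / 16.3 = 0.368.
For two independent groups with equal n: n = 2·((z_{α} + z_β) / d)².
z_{α} + z_β = 1.645 + 1.645 = 3.290.
n = 2 × (3.290 / 0.368)² = 2 × 8.940² = 2 × 79.93 = 159.9.
Round up to the next whole participant.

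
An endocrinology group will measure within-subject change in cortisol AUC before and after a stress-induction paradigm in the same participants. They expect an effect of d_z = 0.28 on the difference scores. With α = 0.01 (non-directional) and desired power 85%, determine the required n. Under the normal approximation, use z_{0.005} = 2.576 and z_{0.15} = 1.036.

n = 167 pairs

For a paired (one-sample on differences) test: n = ((z_{α/2} + z_β) / d)².
z_{α/2} + z_β = 2.576 + 1.036 = 3.612.
n = (3.612 / 0.28)² = 12.900² = 166.41.
Round up.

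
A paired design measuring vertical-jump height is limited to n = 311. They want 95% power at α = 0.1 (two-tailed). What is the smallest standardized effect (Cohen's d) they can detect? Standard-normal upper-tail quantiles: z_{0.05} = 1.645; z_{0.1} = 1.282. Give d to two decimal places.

d_min ≈ 0.19

For a single sample (or paired design) of n = 311: d_min = (z_{α/2} + z_β)/√n.
z-sum = 1.645 + 1.645 = 3.290.
d_min = 3.290 / √311 = 3.290 / 17.635 = 0.187.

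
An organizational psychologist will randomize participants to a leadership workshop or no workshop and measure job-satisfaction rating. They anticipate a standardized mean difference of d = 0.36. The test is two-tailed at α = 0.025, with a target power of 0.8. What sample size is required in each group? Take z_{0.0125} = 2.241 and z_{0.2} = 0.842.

For two independent groups with equal n: n = 2·((z_{α/2} + z_β) / d)².
z_{α/2} + z_β = 2.241 + 0.842 = 3.083.
n = 2 × (3.083 / 0.36)² = 2 × 8.564² = 2 × 73.34 = 146.7.
Round up to the next whole participant.

n = 147 per group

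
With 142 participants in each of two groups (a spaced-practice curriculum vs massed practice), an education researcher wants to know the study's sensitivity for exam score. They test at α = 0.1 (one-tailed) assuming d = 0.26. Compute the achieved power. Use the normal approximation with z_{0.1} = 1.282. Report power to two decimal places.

power ≈ 0.82

For two equal groups, power = Φ(d·√(n/2) − z_{α}).
d·√(n/2) = 0.26 × √(142/2) = 0.26 × 8.426 = 2.191.
z_β = 2.191 − 1.282 = 0.909.
Power = Φ(0.909) = 0.818.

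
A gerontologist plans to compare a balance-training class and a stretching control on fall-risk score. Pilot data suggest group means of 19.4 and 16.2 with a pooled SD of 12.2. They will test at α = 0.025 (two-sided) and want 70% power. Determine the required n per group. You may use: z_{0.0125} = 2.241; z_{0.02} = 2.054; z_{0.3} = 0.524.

Cohen's d = |M₁ − M₂| / SD_pooled = |19.4 − 16.2| / 12.2 = 3.2 / 12.2 = 0.262.
For two independent groups with equal n: n = 2·((z_{α/2} + z_β) / d)².
z_{α/2} + z_β = 2.241 + 0.524 = 2.765.
n = 2 × (2.765 / 0.262)² = 2 × 10.553² = 2 × 111.37 = 222.7.
Round up to the next whole participant.

n = 223 per group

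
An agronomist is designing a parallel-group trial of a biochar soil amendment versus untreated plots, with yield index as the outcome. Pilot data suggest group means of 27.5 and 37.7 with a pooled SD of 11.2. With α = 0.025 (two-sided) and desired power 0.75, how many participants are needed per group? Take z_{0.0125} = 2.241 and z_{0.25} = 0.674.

n = 21 per group

Cohen's d = |M₁ − M₂| / SD_pooled = |27.5 − 37.7| / 11.2 = 10.2 / 11.2 = 0.911.
For two independent groups with equal n: n = 2·((z_{α/2} + z_β) / d)².
z_{α/2} + z_β = 2.241 + 0.674 = 2.915.
n = 2 × (2.915 / 0.911)² = 2 × 3.200² = 2 × 10.24 = 20.5.
Round up to the next whole participant.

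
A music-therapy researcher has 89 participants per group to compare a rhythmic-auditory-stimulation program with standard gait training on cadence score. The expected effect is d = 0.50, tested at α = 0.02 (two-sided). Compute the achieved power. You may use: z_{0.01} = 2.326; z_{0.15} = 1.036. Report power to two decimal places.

power ≈ 0.84

For two equal groups, power = Φ(d·√(n/2) − z_{α/2}).
d·√(n/2) = 0.50 × √(89/2) = 0.50 × 6.671 = 3.335.
z_β = 3.335 − 2.326 = 1.009.
Power = Φ(1.009) = 0.844.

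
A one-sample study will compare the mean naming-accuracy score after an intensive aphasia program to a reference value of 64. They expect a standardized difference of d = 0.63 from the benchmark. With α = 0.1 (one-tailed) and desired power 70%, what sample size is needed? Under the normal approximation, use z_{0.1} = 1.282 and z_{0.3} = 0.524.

n = 9

For a one-sample test: n = ((z_{α} + z_β) / d)².
z_{α} + z_β = 1.282 + 0.524 = 1.806.
n = (1.806 / 0.63)² = 2.867² = 8.22.
Round up.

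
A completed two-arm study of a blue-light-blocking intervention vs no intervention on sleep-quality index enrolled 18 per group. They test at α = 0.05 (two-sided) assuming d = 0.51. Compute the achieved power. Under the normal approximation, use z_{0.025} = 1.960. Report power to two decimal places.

power ≈ 0.33

For two equal groups, power = Φ(d·√(n/2) − z_{α/2}).
d·√(n/2) = 0.51 × √(18/2) = 0.51 × 3.000 = 1.530.
z_β = 1.530 − 1.960 = -0.430.
Power = Φ(-0.430) = 0.334.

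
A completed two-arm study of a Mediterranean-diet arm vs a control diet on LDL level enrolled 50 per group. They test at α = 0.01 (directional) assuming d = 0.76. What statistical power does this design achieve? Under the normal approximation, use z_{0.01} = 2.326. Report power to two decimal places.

For two equal groups, power = Φ(d·√(n/2) − z_{α}).
d·√(n/2) = 0.76 × √(50/2) = 0.76 × 5.000 = 3.800.
z_β = 3.800 − 2.326 = 1.474.
Power = Φ(1.474) = 0.930.

power ≈ 0.93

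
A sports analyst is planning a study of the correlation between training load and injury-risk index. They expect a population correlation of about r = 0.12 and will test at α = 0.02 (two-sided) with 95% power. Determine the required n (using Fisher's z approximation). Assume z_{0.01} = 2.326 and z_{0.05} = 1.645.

n = 1088

Fisher's z: C = ½·ln((1+r)/(1−r)) = ½·ln(1.2727) = 0.1206.
n = ((z_{α/2} + z_β)/C)² + 3.
(2.326 + 1.645) / 0.1206 = 3.971 / 0.1206 = 32.927.
n = 32.927² + 3 = 1084.19 + 3 = 1087.2.
Round up.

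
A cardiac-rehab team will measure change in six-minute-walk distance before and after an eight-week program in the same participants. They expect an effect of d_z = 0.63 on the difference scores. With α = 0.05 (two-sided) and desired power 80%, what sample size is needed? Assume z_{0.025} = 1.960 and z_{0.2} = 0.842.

For a paired (one-sample on differences) test: n = ((z_{α/2} + z_β) / d)².
z_{α/2} + z_β = 1.960 + 0.842 = 2.802.
n = (2.802 / 0.63)² = 4.448² = 19.78.
Round up.

n = 20 pairs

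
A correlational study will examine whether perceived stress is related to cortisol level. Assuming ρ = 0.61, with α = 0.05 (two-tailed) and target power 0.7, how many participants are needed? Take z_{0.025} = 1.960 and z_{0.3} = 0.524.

n = 16

Fisher's z: C = ½·ln((1+r)/(1−r)) = ½·ln(4.1282) = 0.7089.
n = ((z_{α/2} + z_β)/C)² + 3.
(1.960 + 0.524) / 0.7089 = 2.484 / 0.7089 = 3.504.
n = 3.504² + 3 = 12.28 + 3 = 15.3.
Round up.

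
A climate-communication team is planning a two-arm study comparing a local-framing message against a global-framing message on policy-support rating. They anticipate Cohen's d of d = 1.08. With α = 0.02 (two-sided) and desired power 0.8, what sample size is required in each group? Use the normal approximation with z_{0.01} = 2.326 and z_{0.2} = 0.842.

For two independent groups with equal n: n = 2·((z_{α/2} + z_β) / d)².
z_{α/2} + z_β = 2.326 + 0.842 = 3.168.
n = 2 × (3.168 / 1.08)² = 2 × 2.933² = 2 × 8.60 = 17.2.
Round up to the next whole participant.

n = 18 per group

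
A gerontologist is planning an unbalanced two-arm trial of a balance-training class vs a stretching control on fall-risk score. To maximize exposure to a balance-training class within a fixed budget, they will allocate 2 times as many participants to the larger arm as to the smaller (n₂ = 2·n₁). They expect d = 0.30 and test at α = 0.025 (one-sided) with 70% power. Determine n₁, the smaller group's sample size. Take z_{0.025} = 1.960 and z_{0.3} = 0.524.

n₁ = 103

With allocation ratio k = n₂/n₁ = 2, Var(x̄₁−x̄₂) = σ²(1/n₁ + 1/(k·n₁)) = σ²·(k+1)/(k·n₁).
So n₁ = (1 + 1/k)·((z_{α} + z_β)/d)² = 1.500 × (2.484/0.30)².
n₁ = 1.500 × 68.56 = 102.8.
Round up: n₁ = 103, giving n₂ = 2 × 103 = 206.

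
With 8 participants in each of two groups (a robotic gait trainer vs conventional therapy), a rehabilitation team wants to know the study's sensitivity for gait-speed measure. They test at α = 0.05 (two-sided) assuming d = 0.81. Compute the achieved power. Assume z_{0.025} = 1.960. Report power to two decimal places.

For two equal groups, power = Φ(d·√(n/2) − z_{α/2}).
d·√(n/2) = 0.81 × √(8/2) = 0.81 × 2.000 = 1.620.
z_β = 1.620 − 1.960 = -0.340.
Power = Φ(-0.340) = 0.367.

power ≈ 0.37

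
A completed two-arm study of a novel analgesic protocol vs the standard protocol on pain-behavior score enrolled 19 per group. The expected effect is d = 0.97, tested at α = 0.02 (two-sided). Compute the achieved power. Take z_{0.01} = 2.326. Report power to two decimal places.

For two equal groups, power = Φ(d·√(n/2) − z_{α/2}).
d·√(n/2) = 0.97 × √(19/2) = 0.97 × 3.082 = 2.990.
z_β = 2.990 − 2.326 = 0.664.
Power = Φ(0.664) = 0.747.

power ≈ 0.75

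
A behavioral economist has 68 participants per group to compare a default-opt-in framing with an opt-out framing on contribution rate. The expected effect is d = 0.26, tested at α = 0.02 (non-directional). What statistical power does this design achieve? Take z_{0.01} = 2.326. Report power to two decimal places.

For two equal groups, power = Φ(d·√(n/2) − z_{α/2}).
d·√(n/2) = 0.26 × √(68/2) = 0.26 × 5.831 = 1.516.
z_β = 1.516 − 2.326 = -0.810.
Power = Φ(-0.810) = 0.209.

power ≈ 0.21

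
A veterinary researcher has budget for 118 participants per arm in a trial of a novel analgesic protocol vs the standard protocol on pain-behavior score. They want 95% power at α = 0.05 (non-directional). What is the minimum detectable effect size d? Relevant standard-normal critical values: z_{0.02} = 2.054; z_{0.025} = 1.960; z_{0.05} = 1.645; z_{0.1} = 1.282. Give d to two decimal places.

d_min ≈ 0.47

For two independent groups of n = 118 each: d_min = (z_{α/2} + z_β)·√(2/n).
z-sum = 1.960 + 1.645 = 3.605.
d_min = 3.605 × √(2/118) = 3.605 × 0.1302 = 0.469.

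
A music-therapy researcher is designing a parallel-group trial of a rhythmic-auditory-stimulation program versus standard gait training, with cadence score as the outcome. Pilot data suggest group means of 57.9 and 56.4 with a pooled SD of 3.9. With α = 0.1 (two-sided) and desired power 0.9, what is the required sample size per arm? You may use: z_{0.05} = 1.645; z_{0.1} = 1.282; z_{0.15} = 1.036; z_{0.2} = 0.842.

n = 116 per group

Cohen's d = |M₁ − M₂| / SD_pooled = |57.9 − 56.4| / 3.9 = 1.5 / 3.9 = 0.385.
For two independent groups with equal n: n = 2·((z_{α/2} + z_β) / d)².
z_{α/2} + z_β = 1.645 + 1.282 = 2.927.
n = 2 × (2.927 / 0.385)² = 2 × 7.603² = 2 × 57.80 = 115.6.
Round up to the next whole participant.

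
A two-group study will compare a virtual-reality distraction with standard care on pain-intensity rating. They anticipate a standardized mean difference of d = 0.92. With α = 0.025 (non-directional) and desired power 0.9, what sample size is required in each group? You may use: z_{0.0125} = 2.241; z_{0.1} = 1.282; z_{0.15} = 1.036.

For two independent groups with equal n: n = 2·((z_{α/2} + z_β) / d)².
z_{α/2} + z_β = 2.241 + 1.282 = 3.523.
n = 2 × (3.523 / 0.92)² = 2 × 3.829² = 2 × 14.66 = 29.3.
Round up to the next whole participant.

n = 30 per group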